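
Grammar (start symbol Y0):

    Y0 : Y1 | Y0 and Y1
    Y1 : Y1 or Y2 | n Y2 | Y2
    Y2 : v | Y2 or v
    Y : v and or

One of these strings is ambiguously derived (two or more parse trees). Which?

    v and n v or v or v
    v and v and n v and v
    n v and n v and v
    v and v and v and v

v and n v or v or v: 4 trees
v and v and n v and v: 1 tree
n v and n v and v: 1 tree
v and v and v and v: 1 tree

v and n v or v or v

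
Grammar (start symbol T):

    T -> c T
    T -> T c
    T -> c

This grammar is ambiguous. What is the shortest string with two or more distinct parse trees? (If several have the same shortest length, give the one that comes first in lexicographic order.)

length 1: no string has ≥2 trees
length 2: c c has 2 parse trees

Two derivations of c c:
  T ⇒ c T ⇒ c c
  T ⇒ T c ⇒ c c

c c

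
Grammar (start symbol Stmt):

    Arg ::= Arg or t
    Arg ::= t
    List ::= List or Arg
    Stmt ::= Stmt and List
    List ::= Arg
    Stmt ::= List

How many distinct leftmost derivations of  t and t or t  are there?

Parse trees for t and t or t:
  [Stmt [Stmt [List [Arg t]]] and [List [List [Arg t]] or [Arg t]]]
  [Stmt [Stmt [List [Arg t]]] and [List [Arg [Arg t] or t]]]

2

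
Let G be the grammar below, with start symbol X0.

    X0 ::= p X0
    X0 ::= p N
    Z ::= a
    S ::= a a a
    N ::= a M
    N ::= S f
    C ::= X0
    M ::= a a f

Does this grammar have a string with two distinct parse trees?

Ambiguous

Witness: p a a a f

Derivation 1: X0 ⇒ p N ⇒ p a M ⇒ p a a a f
Derivation 2: X0 ⇒ p N ⇒ p S f ⇒ p a a a f

Two distinct leftmost derivations for the same string.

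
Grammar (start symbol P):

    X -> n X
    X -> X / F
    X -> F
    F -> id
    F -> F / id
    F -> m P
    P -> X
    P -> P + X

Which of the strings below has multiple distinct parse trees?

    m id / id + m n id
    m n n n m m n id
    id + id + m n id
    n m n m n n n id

m id / id + m n id

m id / id + m n id: 6 trees
m n n n m m n id: 1 tree
id + id + m n id: 1 tree
n m n m n n n id: 1 tree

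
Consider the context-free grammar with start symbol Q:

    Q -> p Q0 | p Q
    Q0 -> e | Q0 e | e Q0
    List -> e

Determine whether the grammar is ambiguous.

Witness: p e e

Derivation 1: Q ⇒ p Q0 ⇒ p Q0 e ⇒ p e e
Derivation 2: Q ⇒ p Q0 ⇒ p e Q0 ⇒ p e e

Two distinct leftmost derivations for the same string.

Ambiguous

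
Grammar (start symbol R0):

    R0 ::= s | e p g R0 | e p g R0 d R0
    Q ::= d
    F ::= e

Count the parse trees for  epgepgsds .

2

Parse trees for epgepgsds:
  [R0 e p g [R0 e p g [R0 s] d [R0 s]]]
  [R0 e p g [R0 e p g [R0 s]] d [R0 s]]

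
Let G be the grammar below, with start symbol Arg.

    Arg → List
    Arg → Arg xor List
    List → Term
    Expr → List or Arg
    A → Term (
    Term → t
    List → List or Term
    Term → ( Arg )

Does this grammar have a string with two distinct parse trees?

Unambiguous

Only Arg, List, Term are reachable from Arg; ignoring the rest: The grammar is stratified — Arg handles 'xor' (left-recursive), List handles 'or', Term atoms. Each operator has a fixed associativity and precedence level, so every string has one parse.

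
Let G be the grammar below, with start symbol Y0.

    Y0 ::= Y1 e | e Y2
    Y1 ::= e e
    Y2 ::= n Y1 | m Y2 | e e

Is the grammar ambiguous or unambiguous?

Witness: e e e

Derivation 1: Y0 ⇒ Y1 e ⇒ e e e
Derivation 2: Y0 ⇒ e Y2 ⇒ e e e

Two distinct leftmost derivations for the same string.

Ambiguous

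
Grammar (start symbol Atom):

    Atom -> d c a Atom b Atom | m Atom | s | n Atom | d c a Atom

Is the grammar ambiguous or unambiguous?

Witness: d c a d c a s b s

Derivation 1: Atom ⇒ d c a Atom b Atom ⇒ d c a d c a Atom b Atom ⇒ d c a d c a s b Atom ⇒ d c a d c a s b s
Derivation 2: Atom ⇒ d c a Atom ⇒ d c a d c a Atom b Atom ⇒ d c a d c a s b Atom ⇒ d c a d c a s b s

Two distinct leftmost derivations for the same string.

Ambiguous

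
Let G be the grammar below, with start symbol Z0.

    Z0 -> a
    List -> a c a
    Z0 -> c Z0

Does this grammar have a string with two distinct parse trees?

(List is unreachable from Z0, so its rules don't affect L(Z0).) Each reachable nonterminal has at most one production per leading terminal, and all productions are right-linear; the derivation is determined token-by-token.

Unambiguous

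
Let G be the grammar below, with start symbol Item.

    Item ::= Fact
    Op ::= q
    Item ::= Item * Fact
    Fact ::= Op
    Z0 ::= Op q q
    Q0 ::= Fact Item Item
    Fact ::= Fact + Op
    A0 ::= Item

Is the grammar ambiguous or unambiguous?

Only Item, Fact, Op are reachable from Item; ignoring the rest: Item → Item * Fact | Fact  ;  Fact → Fact + Op | Op  — a left-associative chain with Op at the bottom. Each string factors uniquely by precedence.

Unambiguous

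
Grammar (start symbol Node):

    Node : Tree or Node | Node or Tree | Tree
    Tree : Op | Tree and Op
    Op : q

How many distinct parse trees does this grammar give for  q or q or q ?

4

Parse trees for q or q or q:
  [Node [Tree [Op q]] or [Node [Tree [Op q]] or [Node [Tree [Op q]]]]]
  [Node [Tree [Op q]] or [Node [Node [Tree [Op q]]] or [Tree [Op q]]]]
  [Node [Node [Tree [Op q]] or [Node [Tree [Op q]]]] or [Tree [Op q]]]
  [Node [Node [Node [Tree [Op q]]] or [Tree [Op q]]] or [Tree [Op q]]]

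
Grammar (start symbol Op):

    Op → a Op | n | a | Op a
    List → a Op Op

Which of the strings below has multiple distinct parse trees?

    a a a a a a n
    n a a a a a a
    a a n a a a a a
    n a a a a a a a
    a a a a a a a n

a a n a a a a a

a a a a a a n: 1 tree
n a a a a a a: 1 tree
a a n a a a a a: 21 trees
n a a a a a a a: 1 tree
a a a a a a a n: 1 tree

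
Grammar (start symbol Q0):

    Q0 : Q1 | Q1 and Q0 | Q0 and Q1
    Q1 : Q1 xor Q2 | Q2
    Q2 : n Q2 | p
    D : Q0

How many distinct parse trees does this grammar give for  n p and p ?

2

Parse trees for n p and p:
  [Q0 [Q1 [Q2 n [Q2 p]]] and [Q0 [Q1 [Q2 p]]]]
  [Q0 [Q0 [Q1 [Q2 n [Q2 p]]]] and [Q1 [Q2 p]]]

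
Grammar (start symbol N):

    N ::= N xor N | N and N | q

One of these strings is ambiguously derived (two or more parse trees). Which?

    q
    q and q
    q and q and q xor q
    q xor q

q: 1 tree
q and q: 1 tree
q and q and q xor q: 5 trees
q xor q: 1 tree

q and q and q xor q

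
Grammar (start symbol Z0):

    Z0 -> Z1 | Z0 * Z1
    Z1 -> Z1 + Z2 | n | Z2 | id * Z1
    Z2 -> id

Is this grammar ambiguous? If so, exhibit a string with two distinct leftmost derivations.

Witness: id * id

Derivation 1: Z0 ⇒ Z1 ⇒ id * Z1 ⇒ id * Z2 ⇒ id * id
Derivation 2: Z0 ⇒ Z0 * Z1 ⇒ Z1 * Z1 ⇒ Z2 * Z1 ⇒ id * Z1 ⇒ id * Z2 ⇒ id * id

Two distinct leftmost derivations for the same string.

Ambiguous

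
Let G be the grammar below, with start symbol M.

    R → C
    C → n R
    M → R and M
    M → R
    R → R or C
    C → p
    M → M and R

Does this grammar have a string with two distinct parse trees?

Witness: p and p

Derivation 1: M ⇒ R and M ⇒ C and M ⇒ p and M ⇒ p and R ⇒ p and C ⇒ p and p
Derivation 2: M ⇒ M and R ⇒ R and R ⇒ C and R ⇒ p and R ⇒ p and C ⇒ p and p

Two distinct leftmost derivations for the same string.

Ambiguous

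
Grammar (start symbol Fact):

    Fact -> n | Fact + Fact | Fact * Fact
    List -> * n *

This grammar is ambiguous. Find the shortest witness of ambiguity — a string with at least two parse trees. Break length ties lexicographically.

n * n * n

length 1: no string has ≥2 trees
length 3: no string has ≥2 trees
length 5: n * n * n has 2 parse trees

Two derivations of n * n * n:
  Fact ⇒ Fact * Fact ⇒ n * Fact ⇒ n * Fact * Fact ⇒ n * n * Fact ⇒ n * n * n
  Fact ⇒ Fact * Fact ⇒ Fact * Fact * Fact ⇒ n * Fact * Fact ⇒ n * n * Fact ⇒ n * n * n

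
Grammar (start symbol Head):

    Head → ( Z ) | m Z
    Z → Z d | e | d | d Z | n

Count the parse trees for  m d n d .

2

Parse trees for m d n d:
  [Head m [Z [Z d [Z n]] d]]
  [Head m [Z d [Z [Z n] d]]]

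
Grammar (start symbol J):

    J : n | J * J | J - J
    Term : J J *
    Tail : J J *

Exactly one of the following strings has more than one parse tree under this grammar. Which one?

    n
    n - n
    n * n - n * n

n * n - n * n

n: 1 tree
n - n: 1 tree
n * n - n * n: 5 trees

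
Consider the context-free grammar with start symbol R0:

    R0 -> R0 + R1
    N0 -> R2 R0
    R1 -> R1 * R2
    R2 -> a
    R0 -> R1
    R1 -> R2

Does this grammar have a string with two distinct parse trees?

Unambiguous

(N0 is unreachable from R0, so its rules don't affect L(R0).) The grammar is stratified — R0 handles '+' (left-recursive), R1 handles '*', R2 atoms. Each operator has a fixed associativity and precedence level, so every string has one parse.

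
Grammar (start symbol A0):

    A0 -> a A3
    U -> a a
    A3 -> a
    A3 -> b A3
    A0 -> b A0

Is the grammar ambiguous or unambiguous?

(U is unreachable from A0, so its rules don't affect L(A0).) Restricted to the reachable nonterminals, every rule has the form A → t or A → t B, and no two rules for the same A share a first terminal. The grammar encodes a DFA — one run per string.

Unambiguous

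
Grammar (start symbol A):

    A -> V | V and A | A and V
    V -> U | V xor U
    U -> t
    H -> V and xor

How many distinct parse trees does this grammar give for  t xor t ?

Parse trees for t xor t:
  [A [V [V [U t]] xor [U t]]]

1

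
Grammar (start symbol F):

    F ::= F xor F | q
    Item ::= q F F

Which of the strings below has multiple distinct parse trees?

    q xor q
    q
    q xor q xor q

q xor q xor q

q xor q: 1 tree
q: 1 tree
q xor q xor q: 2 trees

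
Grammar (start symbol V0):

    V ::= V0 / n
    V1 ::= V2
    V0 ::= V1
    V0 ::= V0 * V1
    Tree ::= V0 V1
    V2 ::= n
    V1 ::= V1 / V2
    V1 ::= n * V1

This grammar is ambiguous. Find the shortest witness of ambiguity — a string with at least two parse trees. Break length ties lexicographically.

n * n

length 1: no string has ≥2 trees
length 3: n * n has 2 parse trees

Two derivations of n * n:
  V0 ⇒ V1 ⇒ n * V1 ⇒ n * V2 ⇒ n * n
  V0 ⇒ V0 * V1 ⇒ V1 * V1 ⇒ V2 * V1 ⇒ n * V1 ⇒ n * V2 ⇒ n * n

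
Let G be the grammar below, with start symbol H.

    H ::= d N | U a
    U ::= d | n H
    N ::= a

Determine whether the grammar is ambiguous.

Witness: d a

Derivation 1: H ⇒ d N ⇒ d a
Derivation 2: H ⇒ U a ⇒ d a

Two distinct leftmost derivations for the same string.

Ambiguous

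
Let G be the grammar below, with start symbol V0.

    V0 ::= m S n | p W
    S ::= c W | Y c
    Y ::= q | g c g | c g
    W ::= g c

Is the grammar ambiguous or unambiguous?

Witness: m c g c n

Derivation 1: V0 ⇒ m S n ⇒ m c W n ⇒ m c g c n
Derivation 2: V0 ⇒ m S n ⇒ m Y c n ⇒ m c g c n

Two distinct leftmost derivations for the same string.

Ambiguous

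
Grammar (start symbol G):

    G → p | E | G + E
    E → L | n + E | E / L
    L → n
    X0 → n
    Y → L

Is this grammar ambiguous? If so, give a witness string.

Witness: n + n

Derivation 1: G ⇒ E ⇒ n + E ⇒ n + L ⇒ n + n
Derivation 2: G ⇒ G + E ⇒ E + E ⇒ L + E ⇒ n + E ⇒ n + L ⇒ n + n

Two distinct leftmost derivations for the same string.

Ambiguous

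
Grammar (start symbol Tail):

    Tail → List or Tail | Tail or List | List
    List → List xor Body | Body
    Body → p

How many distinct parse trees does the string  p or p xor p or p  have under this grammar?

4

Parse trees for p or p xor p or p:
  [Tail [List [Body p]] or [Tail [List [List [Body p]] xor [Body p]] or [Tail [List [Body p]]]]]
  [Tail [List [Body p]] or [Tail [Tail [List [List [Body p]] xor [Body p]]] or [List [Body p]]]]
  [Tail [Tail [List [Body p]] or [Tail [List [List [Body p]] xor [Body p]]]] or [List [Body p]]]
  [Tail [Tail [Tail [List [Body p]]] or [List [List [Body p]] xor [Body p]]] or [List [Body p]]]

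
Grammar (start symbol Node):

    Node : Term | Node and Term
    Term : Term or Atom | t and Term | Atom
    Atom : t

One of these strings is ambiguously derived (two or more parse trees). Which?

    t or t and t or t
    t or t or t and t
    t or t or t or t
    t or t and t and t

t or t and t or t: 1 tree
t or t or t and t: 1 tree
t or t or t or t: 1 tree
t or t and t and t: 2 trees

t or t and t and t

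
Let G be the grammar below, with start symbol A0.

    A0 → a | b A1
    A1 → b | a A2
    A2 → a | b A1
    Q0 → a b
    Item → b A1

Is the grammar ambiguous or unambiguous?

Unambiguous

Only A0, A1, A2 are reachable from A0; ignoring the rest: Each reachable nonterminal has at most one production per leading terminal, and all productions are right-linear; the derivation is determined token-by-token.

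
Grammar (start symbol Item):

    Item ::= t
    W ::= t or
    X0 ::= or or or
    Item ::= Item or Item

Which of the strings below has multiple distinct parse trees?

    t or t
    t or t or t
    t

t or t or t

t or t: 1 tree
t or t or t: 2 trees
t: 1 tree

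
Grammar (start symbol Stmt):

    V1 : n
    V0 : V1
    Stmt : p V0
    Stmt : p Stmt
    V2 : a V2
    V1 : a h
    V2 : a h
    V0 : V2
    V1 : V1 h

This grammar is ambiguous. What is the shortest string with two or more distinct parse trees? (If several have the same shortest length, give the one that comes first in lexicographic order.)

length 2: no string has ≥2 trees
length 3: p a h has 2 parse trees

Two derivations of p a h:
  Stmt ⇒ p V0 ⇒ p V1 ⇒ p a h
  Stmt ⇒ p V0 ⇒ p V2 ⇒ p a h

p a h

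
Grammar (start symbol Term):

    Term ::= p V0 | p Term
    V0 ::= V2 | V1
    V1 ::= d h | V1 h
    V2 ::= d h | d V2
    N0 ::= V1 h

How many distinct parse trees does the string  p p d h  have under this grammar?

2

Parse trees for p p d h:
  [Term p [Term p [V0 [V2 d h]]]]
  [Term p [Term p [V0 [V1 d h]]]]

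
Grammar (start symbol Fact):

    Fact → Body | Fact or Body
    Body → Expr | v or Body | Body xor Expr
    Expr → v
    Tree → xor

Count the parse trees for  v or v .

2

Parse trees for v or v:
  [Fact [Body v or [Body [Expr v]]]]
  [Fact [Fact [Body [Expr v]]] or [Body [Expr v]]]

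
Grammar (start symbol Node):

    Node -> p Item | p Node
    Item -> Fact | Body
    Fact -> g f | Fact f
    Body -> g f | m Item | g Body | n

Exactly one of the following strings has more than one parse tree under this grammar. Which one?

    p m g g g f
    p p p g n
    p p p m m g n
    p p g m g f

p p g m g f

p m g g g f: 1 tree
p p p g n: 1 tree
p p p m m g n: 1 tree
p p g m g f: 2 trees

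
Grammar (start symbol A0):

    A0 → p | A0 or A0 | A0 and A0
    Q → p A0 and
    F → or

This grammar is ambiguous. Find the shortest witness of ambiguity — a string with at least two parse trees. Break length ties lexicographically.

length 1: no string has ≥2 trees
length 3: no string has ≥2 trees
length 5: p and p and p has 2 parse trees

Two derivations of p and p and p:
  A0 ⇒ A0 and A0 ⇒ p and A0 ⇒ p and A0 and A0 ⇒ p and p and A0 ⇒ p and p and p
  A0 ⇒ A0 and A0 ⇒ A0 and A0 and A0 ⇒ p and A0 and A0 ⇒ p and p and A0 ⇒ p and p and p

p and p and p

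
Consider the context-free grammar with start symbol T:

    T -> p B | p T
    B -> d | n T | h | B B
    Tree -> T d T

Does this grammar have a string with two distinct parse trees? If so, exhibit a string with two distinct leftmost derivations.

Ambiguous

Witness: p d d d

Derivation 1: T ⇒ p B ⇒ p B B ⇒ p d B ⇒ p d B B ⇒ p d d B ⇒ p d d d
Derivation 2: T ⇒ p B ⇒ p B B ⇒ p B B B ⇒ p d B B ⇒ p d d B ⇒ p d d d

Two distinct leftmost derivations for the same string.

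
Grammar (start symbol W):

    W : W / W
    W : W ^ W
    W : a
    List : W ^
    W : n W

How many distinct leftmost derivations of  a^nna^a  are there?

Parse trees for a^nna^a:
  [W [W a] ^ [W [W n [W n [W a]]] ^ [W a]]]
  [W [W a] ^ [W n [W [W n [W a]] ^ [W a]]]]
  [W [W a] ^ [W n [W n [W [W a] ^ [W a]]]]]
  [W [W [W a] ^ [W n [W n [W a]]]] ^ [W a]]

4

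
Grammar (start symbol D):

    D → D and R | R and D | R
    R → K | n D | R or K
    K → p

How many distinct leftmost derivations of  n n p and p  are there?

6

Parse trees for n n p and p:
  [D [D [R n [D [R n [D [R [K p]]]]]]] and [R [K p]]]
  [D [R n [D [R n [D [R [K p]]]]]] and [D [R [K p]]]]
  [D [R n [D [D [R n [D [R [K p]]]]] and [R [K p]]]]]
  [D [R n [D [R n [D [R [K p]]]] and [D [R [K p]]]]]]
  [D [R n [D [R n [D [D [R [K p]]] and [R [K p]]]]]]]
  [D [R n [D [R n [D [R [K p]] and [D [R [K p]]]]]]]]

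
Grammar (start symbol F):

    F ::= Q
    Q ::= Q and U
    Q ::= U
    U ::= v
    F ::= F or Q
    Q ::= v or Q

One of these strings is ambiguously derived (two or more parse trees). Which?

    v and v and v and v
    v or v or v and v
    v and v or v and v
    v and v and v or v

v or v or v and v

v and v and v and v: 1 tree
v or v or v and v: 7 trees
v and v or v and v: 1 tree
v and v and v or v: 1 tree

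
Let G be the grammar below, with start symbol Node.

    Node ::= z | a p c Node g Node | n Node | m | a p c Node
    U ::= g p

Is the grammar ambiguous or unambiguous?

Ambiguous

Witness: a p c a p c m g m

Derivation 1: Node ⇒ a p c Node g Node ⇒ a p c a p c Node g Node ⇒ a p c a p c m g Node ⇒ a p c a p c m g m
Derivation 2: Node ⇒ a p c Node ⇒ a p c a p c Node g Node ⇒ a p c a p c m g Node ⇒ a p c a p c m g m

Two distinct leftmost derivations for the same string.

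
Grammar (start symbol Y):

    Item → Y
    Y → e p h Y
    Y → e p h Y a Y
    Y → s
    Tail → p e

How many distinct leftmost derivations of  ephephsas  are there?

Parse trees for ephephsas:
  [Y e p h [Y e p h [Y s] a [Y s]]]
  [Y e p h [Y e p h [Y s]] a [Y s]]

2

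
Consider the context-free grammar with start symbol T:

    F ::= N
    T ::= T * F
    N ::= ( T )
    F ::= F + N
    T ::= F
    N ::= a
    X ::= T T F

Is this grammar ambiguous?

Unambiguous

(X is unreachable from T, so its rules don't affect L(T).) T → T * F | F  ;  F → F + N | N  — a left-associative chain with N at the bottom. Each string factors uniquely by precedence.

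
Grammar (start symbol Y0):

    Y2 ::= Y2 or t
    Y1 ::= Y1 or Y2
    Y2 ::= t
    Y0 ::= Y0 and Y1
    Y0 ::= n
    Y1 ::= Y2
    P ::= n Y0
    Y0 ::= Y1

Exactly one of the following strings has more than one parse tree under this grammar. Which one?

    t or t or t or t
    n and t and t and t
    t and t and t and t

t or t or t or t: 8 trees
n and t and t and t: 1 tree
t and t and t and t: 1 tree

t or t or t or t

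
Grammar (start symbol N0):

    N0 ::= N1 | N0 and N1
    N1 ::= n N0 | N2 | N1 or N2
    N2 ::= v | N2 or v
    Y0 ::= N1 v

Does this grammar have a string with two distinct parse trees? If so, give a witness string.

Witness: v or v

Derivation 1: N0 ⇒ N1 ⇒ N2 ⇒ N2 or v ⇒ v or v
Derivation 2: N0 ⇒ N1 ⇒ N1 or N2 ⇒ N2 or N2 ⇒ v or N2 ⇒ v or v

Two distinct leftmost derivations for the same string.

Ambiguous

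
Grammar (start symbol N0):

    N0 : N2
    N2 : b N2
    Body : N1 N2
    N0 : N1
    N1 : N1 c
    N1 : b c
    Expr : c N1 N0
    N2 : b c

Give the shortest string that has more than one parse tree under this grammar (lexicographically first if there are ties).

b c

length 2: b c has 2 parse trees

Two derivations of b c:
  N0 ⇒ N2 ⇒ b c
  N0 ⇒ N1 ⇒ b c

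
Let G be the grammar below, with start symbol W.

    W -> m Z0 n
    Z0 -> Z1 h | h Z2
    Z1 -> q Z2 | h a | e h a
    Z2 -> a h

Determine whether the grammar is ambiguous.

Witness: m h a h n

Derivation 1: W ⇒ m Z0 n ⇒ m Z1 h n ⇒ m h a h n
Derivation 2: W ⇒ m Z0 n ⇒ m h Z2 n ⇒ m h a h n

Two distinct leftmost derivations for the same string.

Ambiguous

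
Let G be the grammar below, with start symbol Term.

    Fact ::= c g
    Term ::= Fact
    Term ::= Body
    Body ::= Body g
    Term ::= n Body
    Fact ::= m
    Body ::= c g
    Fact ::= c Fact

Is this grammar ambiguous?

Witness: c g

Derivation 1: Term ⇒ Fact ⇒ c g
Derivation 2: Term ⇒ Body ⇒ c g

Two distinct leftmost derivations for the same string.

Ambiguous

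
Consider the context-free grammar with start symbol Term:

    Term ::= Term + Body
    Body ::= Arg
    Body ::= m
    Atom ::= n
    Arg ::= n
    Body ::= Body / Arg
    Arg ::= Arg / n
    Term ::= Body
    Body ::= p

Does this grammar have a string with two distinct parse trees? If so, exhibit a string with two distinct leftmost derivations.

Witness: n / n

Derivation 1: Term ⇒ Body ⇒ Arg ⇒ Arg / n ⇒ n / n
Derivation 2: Term ⇒ Body ⇒ Body / Arg ⇒ Arg / Arg ⇒ n / Arg ⇒ n / n

Two distinct leftmost derivations for the same string.

Ambiguous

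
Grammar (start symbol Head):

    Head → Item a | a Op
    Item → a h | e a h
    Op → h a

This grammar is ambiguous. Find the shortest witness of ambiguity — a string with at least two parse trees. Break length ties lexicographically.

a h a

length 3: a h a has 2 parse trees

Two derivations of a h a:
  Head ⇒ Item a ⇒ a h a
  Head ⇒ a Op ⇒ a h a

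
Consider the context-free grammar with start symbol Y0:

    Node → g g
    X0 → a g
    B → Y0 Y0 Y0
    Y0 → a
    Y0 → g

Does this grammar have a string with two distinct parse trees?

Unambiguous

(X0, B, Node are unreachable from Y0, so their rules don't affect L(Y0).) Each reachable nonterminal has at most one production per leading terminal, and all productions are right-linear; the derivation is determined token-by-token.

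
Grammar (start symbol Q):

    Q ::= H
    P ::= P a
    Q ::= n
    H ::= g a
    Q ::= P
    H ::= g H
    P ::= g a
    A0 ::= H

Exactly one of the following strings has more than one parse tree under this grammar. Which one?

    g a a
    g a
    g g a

g a a: 1 tree
g a: 2 trees
g g a: 1 tree

g a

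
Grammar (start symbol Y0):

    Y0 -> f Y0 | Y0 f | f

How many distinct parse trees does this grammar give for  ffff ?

Parse trees for ffff:
  [Y0 f [Y0 f [Y0 f [Y0 f]]]]
  [Y0 f [Y0 f [Y0 [Y0 f] f]]]
  [Y0 f [Y0 [Y0 f [Y0 f]] f]]
  [Y0 f [Y0 [Y0 [Y0 f] f] f]]
  [Y0 [Y0 f [Y0 f [Y0 f]]] f]
  [Y0 [Y0 f [Y0 [Y0 f] f]] f]
  [Y0 [Y0 [Y0 f [Y0 f]] f] f]
  [Y0 [Y0 [Y0 [Y0 f] f] f] f]

8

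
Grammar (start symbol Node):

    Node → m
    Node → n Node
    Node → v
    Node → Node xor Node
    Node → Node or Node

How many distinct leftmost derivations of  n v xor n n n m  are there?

Parse trees for n v xor n n n m:
  [Node n [Node [Node v] xor [Node n [Node n [Node n [Node m]]]]]]
  [Node [Node n [Node v]] xor [Node n [Node n [Node n [Node m]]]]]

2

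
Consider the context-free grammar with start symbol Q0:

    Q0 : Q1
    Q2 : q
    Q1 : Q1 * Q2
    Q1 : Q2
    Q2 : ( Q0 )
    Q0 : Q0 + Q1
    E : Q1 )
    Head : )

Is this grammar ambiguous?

(E, Head are unreachable from Q0, so their rules don't affect L(Q0).) This is a standard precedence ladder (Q0 over Q1 over Q2), with each level left-recursive on its own operator ('+' at Q0, '*' at Q1). That structure is LR(1), hence unambiguous.

Unambiguous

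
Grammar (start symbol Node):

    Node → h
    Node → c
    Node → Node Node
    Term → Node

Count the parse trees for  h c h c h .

Parse trees for h c h c h (showing first 6 of 14):
  [Node [Node h] [Node [Node c] [Node [Node h] [Node [Node c] [Node h]]]]]
  [Node [Node h] [Node [Node c] [Node [Node [Node h] [Node c]] [Node h]]]]
  [Node [Node h] [Node [Node [Node c] [Node h]] [Node [Node c] [Node h]]]]
  [Node [Node h] [Node [Node [Node c] [Node [Node h] [Node c]]] [Node h]]]
  [Node [Node h] [Node [Node [Node [Node c] [Node h]] [Node c]] [Node h]]]
  [Node [Node [Node h] [Node c]] [Node [Node h] [Node [Node c] [Node h]]]]

14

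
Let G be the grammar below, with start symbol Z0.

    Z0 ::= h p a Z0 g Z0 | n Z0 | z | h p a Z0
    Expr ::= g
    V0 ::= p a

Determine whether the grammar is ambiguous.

Witness: h p a h p a z g z

Derivation 1: Z0 ⇒ h p a Z0 g Z0 ⇒ h p a h p a Z0 g Z0 ⇒ h p a h p a z g Z0 ⇒ h p a h p a z g z
Derivation 2: Z0 ⇒ h p a Z0 ⇒ h p a h p a Z0 g Z0 ⇒ h p a h p a z g Z0 ⇒ h p a h p a z g z

Two distinct leftmost derivations for the same string.

Ambiguous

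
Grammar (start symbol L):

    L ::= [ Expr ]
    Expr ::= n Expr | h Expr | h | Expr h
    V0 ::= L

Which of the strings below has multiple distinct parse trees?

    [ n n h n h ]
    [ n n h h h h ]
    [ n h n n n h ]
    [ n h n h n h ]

[ n n h h h h ]

[ n n h n h ]: 1 tree
[ n n h h h h ]: 26 trees
[ n h n n n h ]: 1 tree
[ n h n h n h ]: 1 tree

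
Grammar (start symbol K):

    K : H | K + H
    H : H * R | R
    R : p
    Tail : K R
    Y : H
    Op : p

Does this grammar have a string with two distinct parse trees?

Only K, H, R are reachable from K; ignoring the rest: K → K + H | H  ;  H → H * R | R  — a left-associative chain with R at the bottom. Each string factors uniquely by precedence.

Unambiguous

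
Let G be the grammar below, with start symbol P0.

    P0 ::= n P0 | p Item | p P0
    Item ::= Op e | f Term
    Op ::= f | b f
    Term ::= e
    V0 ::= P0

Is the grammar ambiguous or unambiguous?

Witness: p f e

Derivation 1: P0 ⇒ p Item ⇒ p Op e ⇒ p f e
Derivation 2: P0 ⇒ p Item ⇒ p f Term ⇒ p f e

Two distinct leftmost derivations for the same string.

Ambiguous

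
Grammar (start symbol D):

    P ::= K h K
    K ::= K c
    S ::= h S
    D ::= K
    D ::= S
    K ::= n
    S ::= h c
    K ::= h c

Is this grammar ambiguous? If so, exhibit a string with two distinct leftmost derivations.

Witness: h c

Derivation 1: D ⇒ K ⇒ h c
Derivation 2: D ⇒ S ⇒ h c

Two distinct leftmost derivations for the same string.

Ambiguous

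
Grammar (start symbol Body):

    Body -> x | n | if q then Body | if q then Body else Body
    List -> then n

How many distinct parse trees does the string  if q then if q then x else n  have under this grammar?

Parse trees for if q then if q then x else n:
  [Body if q then [Body if q then [Body x] else [Body n]]]
  [Body if q then [Body if q then [Body x]] else [Body n]]

2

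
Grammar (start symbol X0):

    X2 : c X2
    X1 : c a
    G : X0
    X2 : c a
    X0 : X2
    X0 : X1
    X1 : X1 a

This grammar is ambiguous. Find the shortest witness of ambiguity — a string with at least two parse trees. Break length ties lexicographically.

c a

length 2: c a has 2 parse trees

Two derivations of c a:
  X0 ⇒ X2 ⇒ c a
  X0 ⇒ X1 ⇒ c a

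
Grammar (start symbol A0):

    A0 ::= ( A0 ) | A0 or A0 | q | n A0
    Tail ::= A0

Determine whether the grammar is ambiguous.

Witness: n q or q

Derivation 1: A0 ⇒ A0 or A0 ⇒ n A0 or A0 ⇒ n q or A0 ⇒ n q or q
Derivation 2: A0 ⇒ n A0 ⇒ n A0 or A0 ⇒ n q or A0 ⇒ n q or q

Two distinct leftmost derivations for the same string.

Ambiguous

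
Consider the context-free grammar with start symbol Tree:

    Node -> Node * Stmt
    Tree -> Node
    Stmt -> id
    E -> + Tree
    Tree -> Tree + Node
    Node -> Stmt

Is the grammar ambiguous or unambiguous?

Unambiguous

Only Tree, Node, Stmt are reachable from Tree; ignoring the rest: This is a standard precedence ladder (Tree over Node over Stmt), with each level left-recursive on its own operator ('+' at Tree, '*' at Node). That structure is LR(1), hence unambiguous.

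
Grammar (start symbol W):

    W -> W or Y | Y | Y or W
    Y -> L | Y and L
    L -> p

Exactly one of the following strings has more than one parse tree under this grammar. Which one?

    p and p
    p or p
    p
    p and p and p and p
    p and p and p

p or p

p and p: 1 tree
p or p: 2 trees
p: 1 tree
p and p and p and p: 1 tree
p and p and p: 1 tree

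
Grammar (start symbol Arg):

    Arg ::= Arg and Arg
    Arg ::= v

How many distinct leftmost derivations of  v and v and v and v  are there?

5

Parse trees for v and v and v and v:
  [Arg [Arg v] and [Arg [Arg v] and [Arg [Arg v] and [Arg v]]]]
  [Arg [Arg v] and [Arg [Arg [Arg v] and [Arg v]] and [Arg v]]]
  [Arg [Arg [Arg v] and [Arg v]] and [Arg [Arg v] and [Arg v]]]
  [Arg [Arg [Arg v] and [Arg [Arg v] and [Arg v]]] and [Arg v]]
  [Arg [Arg [Arg [Arg v] and [Arg v]] and [Arg v]] and [Arg v]]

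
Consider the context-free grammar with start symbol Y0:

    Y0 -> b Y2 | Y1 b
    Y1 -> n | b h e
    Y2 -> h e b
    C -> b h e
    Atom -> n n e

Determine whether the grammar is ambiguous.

Witness: b h e b

Derivation 1: Y0 ⇒ b Y2 ⇒ b h e b
Derivation 2: Y0 ⇒ Y1 b ⇒ b h e b

Two distinct leftmost derivations for the same string.

Ambiguous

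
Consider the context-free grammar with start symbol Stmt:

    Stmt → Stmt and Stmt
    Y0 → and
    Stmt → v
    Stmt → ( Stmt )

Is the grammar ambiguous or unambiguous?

Ambiguous

Witness: v and v and v

Derivation 1: Stmt ⇒ Stmt and Stmt ⇒ Stmt and Stmt and Stmt ⇒ v and Stmt and Stmt ⇒ v and v and Stmt ⇒ v and v and v
Derivation 2: Stmt ⇒ Stmt and Stmt ⇒ v and Stmt ⇒ v and Stmt and Stmt ⇒ v and v and Stmt ⇒ v and v and v

Two distinct leftmost derivations for the same string.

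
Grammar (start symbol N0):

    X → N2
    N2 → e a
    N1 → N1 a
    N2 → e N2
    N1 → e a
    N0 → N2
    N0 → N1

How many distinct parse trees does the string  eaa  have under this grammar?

Parse trees for eaa:
  [N0 [N1 [N1 e a] a]]

1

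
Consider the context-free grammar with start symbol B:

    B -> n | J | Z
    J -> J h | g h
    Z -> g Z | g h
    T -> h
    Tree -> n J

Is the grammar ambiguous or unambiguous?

Ambiguous

Witness: g h

Derivation 1: B ⇒ J ⇒ g h
Derivation 2: B ⇒ Z ⇒ g h

Two distinct leftmost derivations for the same string.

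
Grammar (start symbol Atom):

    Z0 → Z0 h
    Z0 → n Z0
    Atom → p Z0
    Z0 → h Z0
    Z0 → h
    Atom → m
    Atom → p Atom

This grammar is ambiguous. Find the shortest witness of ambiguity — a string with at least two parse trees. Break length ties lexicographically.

length 1: no string has ≥2 trees
length 2: no string has ≥2 trees
length 3: p h h has 2 parse trees

Two derivations of p h h:
  Atom ⇒ p Z0 ⇒ p Z0 h ⇒ p h h
  Atom ⇒ p Z0 ⇒ p h Z0 ⇒ p h h

p h h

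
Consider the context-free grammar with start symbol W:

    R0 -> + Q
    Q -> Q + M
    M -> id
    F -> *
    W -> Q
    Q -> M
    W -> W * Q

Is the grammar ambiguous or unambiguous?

Unambiguous

(R0, F are unreachable from W, so their rules don't affect L(W).) The grammar is stratified — W handles '*' (left-recursive), Q handles '+', M atoms. Each operator has a fixed associativity and precedence level, so every string has one parse.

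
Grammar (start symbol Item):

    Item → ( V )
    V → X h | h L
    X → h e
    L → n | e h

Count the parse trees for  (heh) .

Parse trees for (heh):
  [Item ( [V [X h e] h] )]
  [Item ( [V h [L e h]] )]

2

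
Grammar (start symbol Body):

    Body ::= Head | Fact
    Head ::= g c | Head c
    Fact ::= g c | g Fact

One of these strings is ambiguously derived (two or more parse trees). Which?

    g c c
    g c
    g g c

g c c: 1 tree
g c: 2 trees
g g c: 1 tree

g c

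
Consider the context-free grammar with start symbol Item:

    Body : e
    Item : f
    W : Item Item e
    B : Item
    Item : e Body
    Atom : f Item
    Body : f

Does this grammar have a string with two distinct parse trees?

Only Item, Body are reachable from Item; ignoring the rest: The reachable rules are right-linear with at most one rule per (nonterminal, next-terminal) pair. Each input token forces the next rule, so parsing is deterministic.

Unambiguous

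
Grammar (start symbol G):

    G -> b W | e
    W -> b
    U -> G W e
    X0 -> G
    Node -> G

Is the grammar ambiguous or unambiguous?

Unambiguous

Only G, W are reachable from G; ignoring the rest: The reachable rules are right-linear with at most one rule per (nonterminal, next-terminal) pair. Each input token forces the next rule, so parsing is deterministic.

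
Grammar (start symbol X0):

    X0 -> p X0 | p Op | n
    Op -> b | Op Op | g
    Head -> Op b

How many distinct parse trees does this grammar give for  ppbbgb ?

Parse trees for ppbbgb:
  [X0 p [X0 p [Op [Op b] [Op [Op b] [Op [Op g] [Op b]]]]]]
  [X0 p [X0 p [Op [Op b] [Op [Op [Op b] [Op g]] [Op b]]]]]
  [X0 p [X0 p [Op [Op [Op b] [Op b]] [Op [Op g] [Op b]]]]]
  [X0 p [X0 p [Op [Op [Op b] [Op [Op b] [Op g]]] [Op b]]]]
  [X0 p [X0 p [Op [Op [Op [Op b] [Op b]] [Op g]] [Op b]]]]

5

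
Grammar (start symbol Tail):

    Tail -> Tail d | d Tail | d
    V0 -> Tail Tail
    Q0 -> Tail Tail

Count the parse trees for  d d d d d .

Parse trees for d d d d d (showing first 6 of 16):
  [Tail [Tail [Tail [Tail [Tail d] d] d] d] d]
  [Tail [Tail [Tail [Tail d [Tail d]] d] d] d]
  [Tail [Tail [Tail d [Tail [Tail d] d]] d] d]
  [Tail [Tail [Tail d [Tail d [Tail d]]] d] d]
  [Tail [Tail d [Tail [Tail [Tail d] d] d]] d]
  [Tail [Tail d [Tail [Tail d [Tail d]] d]] d]

16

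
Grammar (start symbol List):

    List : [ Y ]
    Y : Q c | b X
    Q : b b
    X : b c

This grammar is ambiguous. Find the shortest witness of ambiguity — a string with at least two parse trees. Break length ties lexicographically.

[ b b c ]

length 5: [ b b c ] has 2 parse trees

Two derivations of [ b b c ]:
  List ⇒ [ Y ] ⇒ [ Q c ] ⇒ [ b b c ]
  List ⇒ [ Y ] ⇒ [ b X ] ⇒ [ b b c ]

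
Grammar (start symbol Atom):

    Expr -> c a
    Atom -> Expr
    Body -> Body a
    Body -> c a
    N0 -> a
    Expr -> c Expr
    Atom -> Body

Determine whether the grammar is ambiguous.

Witness: c a

Derivation 1: Atom ⇒ Expr ⇒ c a
Derivation 2: Atom ⇒ Body ⇒ c a

Two distinct leftmost derivations for the same string.

Ambiguous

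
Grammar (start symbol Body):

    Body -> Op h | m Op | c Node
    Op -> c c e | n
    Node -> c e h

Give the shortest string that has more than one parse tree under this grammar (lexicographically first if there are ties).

c c e h

length 2: no string has ≥2 trees
length 4: c c e h has 2 parse trees

Two derivations of c c e h:
  Body ⇒ Op h ⇒ c c e h
  Body ⇒ c Node ⇒ c c e h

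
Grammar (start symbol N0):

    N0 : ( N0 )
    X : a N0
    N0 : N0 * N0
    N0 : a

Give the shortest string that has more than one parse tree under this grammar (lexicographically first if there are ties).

a * a * a

length 1: no string has ≥2 trees
length 3: no string has ≥2 trees
length 5: a * a * a has 2 parse trees

Two derivations of a * a * a:
  N0 ⇒ N0 * N0 ⇒ N0 * N0 * N0 ⇒ a * N0 * N0 ⇒ a * a * N0 ⇒ a * a * a
  N0 ⇒ N0 * N0 ⇒ a * N0 ⇒ a * N0 * N0 ⇒ a * a * N0 ⇒ a * a * a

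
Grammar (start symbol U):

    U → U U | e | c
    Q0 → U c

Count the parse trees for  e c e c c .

Parse trees for e c e c c (showing first 6 of 14):
  [U [U e] [U [U c] [U [U e] [U [U c] [U c]]]]]
  [U [U e] [U [U c] [U [U [U e] [U c]] [U c]]]]
  [U [U e] [U [U [U c] [U e]] [U [U c] [U c]]]]
  [U [U e] [U [U [U c] [U [U e] [U c]]] [U c]]]
  [U [U e] [U [U [U [U c] [U e]] [U c]] [U c]]]
  [U [U [U e] [U c]] [U [U e] [U [U c] [U c]]]]

14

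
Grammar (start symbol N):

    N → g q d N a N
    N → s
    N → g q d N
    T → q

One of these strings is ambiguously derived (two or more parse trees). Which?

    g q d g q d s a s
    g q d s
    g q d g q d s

g q d g q d s a s

g q d g q d s a s: 2 trees
g q d s: 1 tree
g q d g q d s: 1 tree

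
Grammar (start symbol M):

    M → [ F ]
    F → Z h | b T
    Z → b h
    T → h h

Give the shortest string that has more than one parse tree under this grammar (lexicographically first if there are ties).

length 5: [ b h h ] has 2 parse trees

Two derivations of [ b h h ]:
  M ⇒ [ F ] ⇒ [ Z h ] ⇒ [ b h h ]
  M ⇒ [ F ] ⇒ [ b T ] ⇒ [ b h h ]

[ b h h ]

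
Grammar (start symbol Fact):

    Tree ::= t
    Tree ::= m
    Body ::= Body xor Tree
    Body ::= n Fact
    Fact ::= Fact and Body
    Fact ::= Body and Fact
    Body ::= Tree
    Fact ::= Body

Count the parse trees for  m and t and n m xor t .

Parse trees for m and t and n m xor t:
  [Fact [Fact [Fact [Body [Tree m]]] and [Body [Tree t]]] and [Body [Body n [Fact [Body [Tree m]]]] xor [Tree t]]]
  [Fact [Fact [Fact [Body [Tree m]]] and [Body [Tree t]]] and [Body n [Fact [Body [Body [Tree m]] xor [Tree t]]]]]
  [Fact [Fact [Body [Tree m]] and [Fact [Body [Tree t]]]] and [Body [Body n [Fact [Body [Tree m]]]] xor [Tree t]]]
  [Fact [Fact [Body [Tree m]] and [Fact [Body [Tree t]]]] and [Body n [Fact [Body [Body [Tree m]] xor [Tree t]]]]]
  [Fact [Body [Tree m]] and [Fact [Fact [Body [Tree t]]] and [Body [Body n [Fact [Body [Tree m]]]] xor [Tree t]]]]
  [Fact [Body [Tree m]] and [Fact [Fact [Body [Tree t]]] and [Body n [Fact [Body [Body [Tree m]] xor [Tree t]]]]]]
  [Fact [Body [Tree m]] and [Fact [Body [Tree t]] and [Fact [Body [Body n [Fact [Body [Tree m]]]] xor [Tree t]]]]]
  [Fact [Body [Tree m]] and [Fact [Body [Tree t]] and [Fact [Body n [Fact [Body [Body [Tree m]] xor [Tree t]]]]]]]

8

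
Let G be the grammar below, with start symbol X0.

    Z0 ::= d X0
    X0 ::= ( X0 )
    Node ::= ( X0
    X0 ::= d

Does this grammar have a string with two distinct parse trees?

(Z0, Node are unreachable from X0, so their rules don't affect L(X0).) Each string is a nest of matched brackets around a single atom. An opening bracket forces the recursive rule; an atom forces the base rule.

Unambiguous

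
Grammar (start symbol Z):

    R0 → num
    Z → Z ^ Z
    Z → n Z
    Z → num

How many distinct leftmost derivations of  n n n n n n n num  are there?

Parse trees for n n n n n n n num:
  [Z n [Z n [Z n [Z n [Z n [Z n [Z n [Z num]]]]]]]]

1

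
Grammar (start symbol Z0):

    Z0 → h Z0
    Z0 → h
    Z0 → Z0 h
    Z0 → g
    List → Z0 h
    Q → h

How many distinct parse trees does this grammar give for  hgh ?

Parse trees for hgh:
  [Z0 h [Z0 [Z0 g] h]]
  [Z0 [Z0 h [Z0 g]] h]

2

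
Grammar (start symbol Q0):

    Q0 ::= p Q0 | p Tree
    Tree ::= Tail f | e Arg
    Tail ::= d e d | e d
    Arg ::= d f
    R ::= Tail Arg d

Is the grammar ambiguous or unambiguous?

Ambiguous

Witness: p e d f

Derivation 1: Q0 ⇒ p Tree ⇒ p Tail f ⇒ p e d f
Derivation 2: Q0 ⇒ p Tree ⇒ p e Arg ⇒ p e d f

Two distinct leftmost derivations for the same string.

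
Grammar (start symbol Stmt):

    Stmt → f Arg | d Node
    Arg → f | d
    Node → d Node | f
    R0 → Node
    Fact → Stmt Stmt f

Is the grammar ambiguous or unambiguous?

Unambiguous

(R0, Fact are unreachable from Stmt, so their rules don't affect L(Stmt).) Restricted to the reachable nonterminals, every rule has the form A → t or A → t B, and no two rules for the same A share a first terminal. The grammar encodes a DFA — one run per string.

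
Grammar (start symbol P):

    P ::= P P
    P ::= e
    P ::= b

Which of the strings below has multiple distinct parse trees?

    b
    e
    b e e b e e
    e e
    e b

b: 1 tree
e: 1 tree
b e e b e e: 42 trees
e e: 1 tree
e b: 1 tree

b e e b e e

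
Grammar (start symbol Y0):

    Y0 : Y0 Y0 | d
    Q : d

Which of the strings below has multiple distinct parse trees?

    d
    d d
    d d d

d: 1 tree
d d: 1 tree
d d d: 2 trees

d d d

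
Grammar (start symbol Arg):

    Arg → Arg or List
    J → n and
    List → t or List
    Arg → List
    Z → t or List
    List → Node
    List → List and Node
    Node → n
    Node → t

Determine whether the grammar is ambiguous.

Ambiguous

Witness: t or n

Derivation 1: Arg ⇒ Arg or List ⇒ List or List ⇒ Node or List ⇒ t or List ⇒ t or Node ⇒ t or n
Derivation 2: Arg ⇒ List ⇒ t or List ⇒ t or Node ⇒ t or n

Two distinct leftmost derivations for the same string.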